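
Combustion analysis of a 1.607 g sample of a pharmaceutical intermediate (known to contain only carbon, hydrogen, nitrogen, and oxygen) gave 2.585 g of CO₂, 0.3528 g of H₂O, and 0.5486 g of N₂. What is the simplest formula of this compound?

mol C = 2.585 g CO₂ ÷ 44.009 g/mol = 0.058738 mol
mol H = 2 × 0.3528 g H₂O ÷ 18.015 g/mol = 0.039167 mol
mol N = 2 × 0.5486 g N₂ ÷ 28.014 g/mol = 0.039166 mol
mass O = 1.607 − (0.70550 + 0.039481 + 0.54860) = 0.31342 g → mol O = 0.31342 ÷ 15.999 = 0.019590 mol
Divide by the smallest (0.019590 mol): C 2.998, H 1.999, N 1.999, O 1.000

C3H2N2O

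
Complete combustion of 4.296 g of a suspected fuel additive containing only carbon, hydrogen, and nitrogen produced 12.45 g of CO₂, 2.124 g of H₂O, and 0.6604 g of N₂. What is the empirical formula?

C6H5N

mol C = 12.45 g CO₂ ÷ 44.009 g/mol = 0.28290 mol
mol H = 2 × 2.124 g H₂O ÷ 18.015 g/mol = 0.23580 mol
mol N = 2 × 0.6604 g N₂ ÷ 28.014 g/mol = 0.047148 mol
Divide by the smallest (0.047148 mol): C 6.000, H 5.001, N 1.000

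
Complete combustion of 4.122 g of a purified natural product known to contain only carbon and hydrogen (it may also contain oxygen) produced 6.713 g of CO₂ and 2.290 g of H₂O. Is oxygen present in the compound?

mol C = 6.713 g CO₂ ÷ 44.009 g/mol = 0.15254 mol
mol H = 2 × 2.290 g H₂O ÷ 18.015 g/mol = 0.25423 mol
C and H account for only 2.0884 g of the 4.122 g sample; the remaining 2.0336 g must be oxygen.

yes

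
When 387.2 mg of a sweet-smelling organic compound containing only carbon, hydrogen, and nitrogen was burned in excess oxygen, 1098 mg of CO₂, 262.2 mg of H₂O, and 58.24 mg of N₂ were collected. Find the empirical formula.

C6H7N

mol C = 1.098 g CO₂ ÷ 44.009 g/mol = 0.024949 mol
mol H = 2 × 0.2622 g H₂O ÷ 18.015 g/mol = 0.029109 mol
mol N = 2 × 0.05824 g N₂ ÷ 28.014 g/mol = 0.0041579 mol
Divide by the smallest (0.0041579 mol): C 6.000, H 7.001, N 1.000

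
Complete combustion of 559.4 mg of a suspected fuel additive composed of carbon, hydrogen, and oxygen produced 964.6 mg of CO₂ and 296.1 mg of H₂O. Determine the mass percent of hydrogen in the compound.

mol C = 0.9646 g CO₂ ÷ 44.009 g/mol = 0.021918 mol
mol H = 2 × 0.2961 g H₂O ÷ 18.015 g/mol = 0.032873 mol
mass O = 0.5594 − (0.26326 + 0.033136) = 0.26300 g → mol O = 0.26300 ÷ 15.999 = 0.016439 mol
mass % H = 0.033136 g ÷ 0.5594 g × 100%

5.92%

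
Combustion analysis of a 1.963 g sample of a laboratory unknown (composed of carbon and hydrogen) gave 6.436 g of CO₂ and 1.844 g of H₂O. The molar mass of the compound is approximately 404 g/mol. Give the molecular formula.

mol C = 6.436 g CO₂ ÷ 44.009 g/mol = 0.14624 mol
mol H = 2 × 1.844 g H₂O ÷ 18.015 g/mol = 0.20472 mol
Divide by the smallest (0.14624 mol): C 1.000, H 1.400
Multiplying each by 5 gives whole numbers: C 5.00, H 7.00
Empirical formula: C5H7
Empirical-formula mass = 67.11 g/mol; 404 ÷ 67.11 ≈ 6, so the molecular formula is C30H42.

C30H42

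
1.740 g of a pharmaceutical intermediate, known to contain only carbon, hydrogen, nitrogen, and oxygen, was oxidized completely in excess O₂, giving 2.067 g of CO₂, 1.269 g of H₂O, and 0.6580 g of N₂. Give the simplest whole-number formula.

mol C = 2.067 g CO₂ ÷ 44.009 g/mol = 0.046968 mol
mol H = 2 × 1.269 g H₂O ÷ 18.015 g/mol = 0.14088 mol
mol N = 2 × 0.6580 g N₂ ÷ 28.014 g/mol = 0.046977 mol
mass O = 1.740 − (0.56413 + 0.14201 + 0.65800) = 0.37586 g → mol O = 0.37586 ÷ 15.999 = 0.023493 mol
Divide by the smallest (0.023493 mol): C 1.999, H 5.997, N 2.000, O 1.000

C2H6N2O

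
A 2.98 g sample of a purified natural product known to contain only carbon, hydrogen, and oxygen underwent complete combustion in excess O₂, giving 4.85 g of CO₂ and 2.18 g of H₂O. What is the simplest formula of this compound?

mol C = 4.85 g CO₂ ÷ 44.009 g/mol = 0.1102 mol
mol H = 2 × 2.18 g H₂O ÷ 18.015 g/mol = 0.2420 mol
mass O = 2.98 − (1.324 + 0.2440) = 1.412 g → mol O = 1.412 ÷ 15.999 = 0.08828 mol
Divide by the smallest (0.08828 mol): C 1.248, H 2.742, O 1.000
Multiplying each by 4 gives whole numbers: C 4.99, H 10.97, O 4.00

C5H11O4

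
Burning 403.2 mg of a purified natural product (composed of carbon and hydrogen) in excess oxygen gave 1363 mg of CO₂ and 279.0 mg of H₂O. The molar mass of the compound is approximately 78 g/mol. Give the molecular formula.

C6H6

mol C = 1.363 g CO₂ ÷ 44.009 g/mol = 0.030971 mol
mol H = 2 × 0.2790 g H₂O ÷ 18.015 g/mol = 0.030974 mol
Divide by the smallest (0.030971 mol): C 1.000, H 1.000
Empirical formula: CH
Empirical-formula mass = 13.02 g/mol; 78 ÷ 13.02 ≈ 6, so the molecular formula is C6H6.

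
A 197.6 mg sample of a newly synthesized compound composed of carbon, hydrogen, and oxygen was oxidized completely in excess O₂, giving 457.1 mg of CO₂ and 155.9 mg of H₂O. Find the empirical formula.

C3H5O

mol C = 0.4571 g CO₂ ÷ 44.009 g/mol = 0.010387 mol
mol H = 2 × 0.1559 g H₂O ÷ 18.015 g/mol = 0.017308 mol
mass O = 0.1976 − (0.12475 + 0.017446) = 0.055401 g → mol O = 0.055401 ÷ 15.999 = 0.0034628 mol
Divide by the smallest (0.0034628 mol): C 2.999, H 4.998, O 1.000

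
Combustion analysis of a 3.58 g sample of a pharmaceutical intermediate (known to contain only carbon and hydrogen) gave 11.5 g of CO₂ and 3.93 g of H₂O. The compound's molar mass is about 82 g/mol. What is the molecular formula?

mol C = 11.5 g CO₂ ÷ 44.009 g/mol = 0.2613 mol
mol H = 2 × 3.93 g H₂O ÷ 18.015 g/mol = 0.4363 mol
Divide by the smallest (0.2613 mol): C 1.000, H 1.670
Multiplying each by 3 gives whole numbers: C 3.00, H 5.01
Empirical formula: C3H5
Empirical-formula mass = 41.07 g/mol; 82 ÷ 41.07 ≈ 2, so the molecular formula is C6H10.

C6H10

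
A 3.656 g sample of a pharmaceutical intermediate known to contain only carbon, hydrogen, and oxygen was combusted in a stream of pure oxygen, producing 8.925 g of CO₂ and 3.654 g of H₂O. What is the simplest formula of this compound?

mol C = 8.925 g CO₂ ÷ 44.009 g/mol = 0.20280 mol
mol H = 2 × 3.654 g H₂O ÷ 18.015 g/mol = 0.40566 mol
mass O = 3.656 − (2.4358 + 0.40891) = 0.81127 g → mol O = 0.81127 ÷ 15.999 = 0.050707 mol
Divide by the smallest (0.050707 mol): C 3.999, H 8.000, O 1.000

C4H8O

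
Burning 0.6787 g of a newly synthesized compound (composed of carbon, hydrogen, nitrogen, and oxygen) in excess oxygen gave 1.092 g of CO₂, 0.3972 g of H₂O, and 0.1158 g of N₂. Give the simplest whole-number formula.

C9H16N3O5

mol C = 1.092 g CO₂ ÷ 44.009 g/mol = 0.024813 mol
mol H = 2 × 0.3972 g H₂O ÷ 18.015 g/mol = 0.044097 mol
mol N = 2 × 0.1158 g N₂ ÷ 28.014 g/mol = 0.0082673 mol
mass O = 0.6787 − (0.29803 + 0.044449 + 0.11580) = 0.22042 g → mol O = 0.22042 ÷ 15.999 = 0.013777 mol
Divide by the smallest (0.0082673 mol): C 3.001, H 5.334, N 1.000, O 1.666
Multiplying each by 3 gives whole numbers: C 9.00, H 16.00, N 3.00, O 5.00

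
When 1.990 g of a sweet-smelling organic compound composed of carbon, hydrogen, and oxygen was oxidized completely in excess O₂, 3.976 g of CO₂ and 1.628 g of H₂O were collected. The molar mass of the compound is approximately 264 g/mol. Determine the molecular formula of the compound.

C12H24O6

mol C = 3.976 g CO₂ ÷ 44.009 g/mol = 0.090345 mol
mol H = 2 × 1.628 g H₂O ÷ 18.015 g/mol = 0.18074 mol
mass O = 1.990 − (1.0851 + 0.18218) = 0.72268 g → mol O = 0.72268 ÷ 15.999 = 0.045170 mol
Divide by the smallest (0.045170 mol): C 2.000, H 4.001, O 1.000
Empirical formula: C2H4O
Empirical-formula mass = 44.05 g/mol; 264 ÷ 44.05 ≈ 6, so the molecular formula is C12H24O6.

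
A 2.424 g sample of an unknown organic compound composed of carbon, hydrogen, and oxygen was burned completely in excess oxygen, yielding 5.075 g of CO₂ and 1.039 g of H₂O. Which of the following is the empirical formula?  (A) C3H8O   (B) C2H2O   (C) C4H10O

(B) C2H2O

mol C = 5.075 g CO₂ ÷ 44.009 g/mol = 0.11532 mol
mol H = 2 × 1.039 g H₂O ÷ 18.015 g/mol = 0.11535 mol
mass O = 2.424 − (1.3851 + 0.11627) = 0.92265 g → mol O = 0.92265 ÷ 15.999 = 0.057669 mol
Divide by the smallest (0.057669 mol): C 2.000, H 2.000, O 1.000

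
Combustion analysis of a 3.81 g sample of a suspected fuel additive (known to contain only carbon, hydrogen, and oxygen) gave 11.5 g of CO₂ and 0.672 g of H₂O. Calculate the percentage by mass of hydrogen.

mol C = 11.5 g CO₂ ÷ 44.009 g/mol = 0.2613 mol
mol H = 2 × 0.672 g H₂O ÷ 18.015 g/mol = 0.07460 mol
mass O = 3.81 − (3.139 + 0.07520) = 0.5962 g → mol O = 0.5962 ÷ 15.999 = 0.03726 mol
mass % H = 0.07520 g ÷ 3.81 g × 100%

2.0%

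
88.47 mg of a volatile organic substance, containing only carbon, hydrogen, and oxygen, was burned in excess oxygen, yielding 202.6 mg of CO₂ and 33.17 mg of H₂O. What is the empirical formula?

mol C = 0.2026 g CO₂ ÷ 44.009 g/mol = 0.0046036 mol
mol H = 2 × 0.03317 g H₂O ÷ 18.015 g/mol = 0.0036825 mol
mass O = 0.08847 − (0.055294 + 0.0037119) = 0.029464 g → mol O = 0.029464 ÷ 15.999 = 0.0018416 mol
Divide by the smallest (0.0018416 mol): C 2.500, H 2.000, O 1.000
Multiplying each by 2 gives whole numbers: C 5.00, H 4.00, O 2.00

C5H4O2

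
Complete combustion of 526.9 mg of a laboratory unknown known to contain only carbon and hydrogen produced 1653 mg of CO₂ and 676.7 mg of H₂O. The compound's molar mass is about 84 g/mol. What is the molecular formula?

mol C = 1.653 g CO₂ ÷ 44.009 g/mol = 0.037560 mol
mol H = 2 × 0.6767 g H₂O ÷ 18.015 g/mol = 0.075126 mol
Divide by the smallest (0.037560 mol): C 1.000, H 2.000
Empirical formula: CH2
Empirical-formula mass = 14.03 g/mol; 84 ÷ 14.03 ≈ 6, so the molecular formula is C6H12.

C6H12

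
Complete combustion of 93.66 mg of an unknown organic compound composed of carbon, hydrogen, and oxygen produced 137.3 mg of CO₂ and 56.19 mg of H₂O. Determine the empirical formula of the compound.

mol C = 0.1373 g CO₂ ÷ 44.009 g/mol = 0.0031198 mol
mol H = 2 × 0.05619 g H₂O ÷ 18.015 g/mol = 0.0062381 mol
mass O = 0.09366 − (0.037472 + 0.0062880) = 0.049900 g → mol O = 0.049900 ÷ 15.999 = 0.0031189 mol
Divide by the smallest (0.0031189 mol): C 1.000, H 2.000, O 1.000

CH2O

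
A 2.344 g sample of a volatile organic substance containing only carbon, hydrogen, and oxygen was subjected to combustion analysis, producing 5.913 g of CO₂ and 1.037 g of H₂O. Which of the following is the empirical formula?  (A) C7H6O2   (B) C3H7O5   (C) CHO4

(A) C7H6O2

mol C = 5.913 g CO₂ ÷ 44.009 g/mol = 0.13436 mol
mol H = 2 × 1.037 g H₂O ÷ 18.015 g/mol = 0.11513 mol
mass O = 2.344 − (1.6138 + 0.11605) = 0.61417 g → mol O = 0.61417 ÷ 15.999 = 0.038388 mol
Divide by the smallest (0.038388 mol): C 3.500, H 2.999, O 1.000
Multiplying each by 2 gives whole numbers: C 7.00, H 6.00, O 2.00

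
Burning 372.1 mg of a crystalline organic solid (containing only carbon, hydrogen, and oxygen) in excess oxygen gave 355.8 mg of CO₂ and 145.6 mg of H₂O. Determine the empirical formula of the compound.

mol C = 0.3558 g CO₂ ÷ 44.009 g/mol = 0.0080847 mol
mol H = 2 × 0.1456 g H₂O ÷ 18.015 g/mol = 0.016164 mol
mass O = 0.3721 − (0.097105 + 0.016294) = 0.25870 g → mol O = 0.25870 ÷ 15.999 = 0.016170 mol
Divide by the smallest (0.0080847 mol): C 1.000, H 1.999, O 2.000

CH2O2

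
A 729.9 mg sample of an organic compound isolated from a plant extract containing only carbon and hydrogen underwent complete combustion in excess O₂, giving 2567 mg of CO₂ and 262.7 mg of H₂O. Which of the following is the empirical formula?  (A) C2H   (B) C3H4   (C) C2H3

mol C = 2.567 g CO₂ ÷ 44.009 g/mol = 0.058329 mol
mol H = 2 × 0.2627 g H₂O ÷ 18.015 g/mol = 0.029165 mol
Divide by the smallest (0.029165 mol): C 2.000, H 1.000

(A) C2H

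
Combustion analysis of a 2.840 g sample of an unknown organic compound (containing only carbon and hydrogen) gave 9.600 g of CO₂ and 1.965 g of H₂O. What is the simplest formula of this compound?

mol C = 9.600 g CO₂ ÷ 44.009 g/mol = 0.21814 mol
mol H = 2 × 1.965 g H₂O ÷ 18.015 g/mol = 0.21815 mol
Divide by the smallest (0.21814 mol): C 1.000, H 1.000

CH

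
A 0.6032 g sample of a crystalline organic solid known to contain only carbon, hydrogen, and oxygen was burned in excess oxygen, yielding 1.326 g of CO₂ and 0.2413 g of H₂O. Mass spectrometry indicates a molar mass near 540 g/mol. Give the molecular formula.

mol C = 1.326 g CO₂ ÷ 44.009 g/mol = 0.030130 mol
mol H = 2 × 0.2413 g H₂O ÷ 18.015 g/mol = 0.026789 mol
mass O = 0.6032 − (0.36189 + 0.027003) = 0.21430 g → mol O = 0.21430 ÷ 15.999 = 0.013395 mol
Divide by the smallest (0.013395 mol): C 2.249, H 2.000, O 1.000
Multiplying each by 4 gives whole numbers: C 9.00, H 8.00, O 4.00
Empirical formula: C9H8O4
Empirical-formula mass = 180.16 g/mol; 540 ÷ 180.16 ≈ 3, so the molecular formula is C27H24O12.

C27H24O12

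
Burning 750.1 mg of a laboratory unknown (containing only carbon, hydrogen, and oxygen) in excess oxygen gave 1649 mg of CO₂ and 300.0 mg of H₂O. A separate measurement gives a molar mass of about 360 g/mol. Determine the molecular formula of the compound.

C18H16O8

mol C = 1.649 g CO₂ ÷ 44.009 g/mol = 0.037470 mol
mol H = 2 × 0.3000 g H₂O ÷ 18.015 g/mol = 0.033306 mol
mass O = 0.7501 − (0.45005 + 0.033572) = 0.26648 g → mol O = 0.26648 ÷ 15.999 = 0.016656 mol
Divide by the smallest (0.016656 mol): C 2.250, H 2.000, O 1.000
Multiplying each by 4 gives whole numbers: C 9.00, H 8.00, O 4.00
Empirical formula: C9H8O4
Empirical-formula mass = 180.16 g/mol; 360 ÷ 180.16 ≈ 2, so the molecular formula is C18H16O8.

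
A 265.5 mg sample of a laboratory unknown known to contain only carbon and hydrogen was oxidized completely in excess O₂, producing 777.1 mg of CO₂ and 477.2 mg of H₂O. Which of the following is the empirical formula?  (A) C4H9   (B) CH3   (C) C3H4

(B) CH3

mol C = 0.7771 g CO₂ ÷ 44.009 g/mol = 0.017658 mol
mol H = 2 × 0.4772 g H₂O ÷ 18.015 g/mol = 0.052978 mol
Divide by the smallest (0.017658 mol): C 1.000, H 3.000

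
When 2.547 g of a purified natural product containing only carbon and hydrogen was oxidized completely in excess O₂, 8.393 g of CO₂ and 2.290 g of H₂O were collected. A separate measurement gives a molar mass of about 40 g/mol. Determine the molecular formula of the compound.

mol C = 8.393 g CO₂ ÷ 44.009 g/mol = 0.19071 mol
mol H = 2 × 2.290 g H₂O ÷ 18.015 g/mol = 0.25423 mol
Divide by the smallest (0.19071 mol): C 1.000, H 1.333
Multiplying each by 3 gives whole numbers: C 3.00, H 4.00
Empirical formula: C3H4
Empirical-formula mass = 40.06 g/mol; 40 ÷ 40.06 ≈ 1, so the molecular formula is C3H4.

C3H4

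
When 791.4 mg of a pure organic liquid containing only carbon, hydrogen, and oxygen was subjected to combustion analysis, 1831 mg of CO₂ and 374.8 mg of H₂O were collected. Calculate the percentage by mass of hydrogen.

mol C = 1.831 g CO₂ ÷ 44.009 g/mol = 0.041605 mol
mol H = 2 × 0.3748 g H₂O ÷ 18.015 g/mol = 0.041610 mol
mass O = 0.7914 − (0.49972 + 0.041943) = 0.24974 g → mol O = 0.24974 ÷ 15.999 = 0.015610 mol
mass % H = 0.041943 g ÷ 0.7914 g × 100%

5.30%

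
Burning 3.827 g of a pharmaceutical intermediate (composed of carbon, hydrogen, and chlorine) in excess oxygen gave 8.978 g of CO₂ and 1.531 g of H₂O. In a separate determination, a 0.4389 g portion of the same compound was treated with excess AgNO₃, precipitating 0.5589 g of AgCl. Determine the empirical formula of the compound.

C6H5Cl

mol C = 8.978 g CO₂ ÷ 44.009 g/mol = 0.20400 mol
mol H = 2 × 1.531 g H₂O ÷ 18.015 g/mol = 0.16997 mol
From the AgCl data: mol Cl per gram of compound = (0.5589 ÷ 143.318) ÷ 0.4389 = 0.0088852 mol/g, so in the 3.827 g combustion sample mol Cl = 0.034004 mol
Divide by the smallest (0.034004 mol): C 5.999, H 4.999, Cl 1.000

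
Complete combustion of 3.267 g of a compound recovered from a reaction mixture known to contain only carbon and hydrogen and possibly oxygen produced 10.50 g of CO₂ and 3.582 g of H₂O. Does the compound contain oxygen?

no

mol C = 10.50 g CO₂ ÷ 44.009 g/mol = 0.23859 mol
mol H = 2 × 3.582 g H₂O ÷ 18.015 g/mol = 0.39767 mol
C and H together account for 3.2665 g — essentially the entire 3.267 g sample — so the compound contains no oxygen.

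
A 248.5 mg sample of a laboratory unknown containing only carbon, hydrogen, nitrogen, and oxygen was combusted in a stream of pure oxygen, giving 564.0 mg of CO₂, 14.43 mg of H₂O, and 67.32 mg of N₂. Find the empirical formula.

mol C = 0.5640 g CO₂ ÷ 44.009 g/mol = 0.012816 mol
mol H = 2 × 0.01443 g H₂O ÷ 18.015 g/mol = 0.0016020 mol
mol N = 2 × 0.06732 g N₂ ÷ 28.014 g/mol = 0.0048062 mol
mass O = 0.2485 − (0.15393 + 0.0016148 + 0.067320) = 0.025637 g → mol O = 0.025637 ÷ 15.999 = 0.0016024 mol
Divide by the smallest (0.0016020 mol): C 8.000, H 1.000, N 3.000, O 1.000

C8HN3O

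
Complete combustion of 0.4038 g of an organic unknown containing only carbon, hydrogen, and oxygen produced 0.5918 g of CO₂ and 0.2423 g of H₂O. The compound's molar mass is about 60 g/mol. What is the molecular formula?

mol C = 0.5918 g CO₂ ÷ 44.009 g/mol = 0.013447 mol
mol H = 2 × 0.2423 g H₂O ÷ 18.015 g/mol = 0.026900 mol
mass O = 0.4038 − (0.16151 + 0.027115) = 0.21517 g → mol O = 0.21517 ÷ 15.999 = 0.013449 mol
Divide by the smallest (0.013447 mol): C 1.000, H 2.000, O 1.000
Empirical formula: CH2O
Empirical-formula mass = 30.03 g/mol; 60 ÷ 30.03 ≈ 2, so the molecular formula is C2H4O2.

C2H4O2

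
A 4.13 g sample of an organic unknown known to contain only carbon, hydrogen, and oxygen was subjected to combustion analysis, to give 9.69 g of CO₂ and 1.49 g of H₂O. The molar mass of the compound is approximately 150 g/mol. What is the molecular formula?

mol C = 9.69 g CO₂ ÷ 44.009 g/mol = 0.2202 mol
mol H = 2 × 1.49 g H₂O ÷ 18.015 g/mol = 0.1654 mol
mass O = 4.13 − (2.645 + 0.1667) = 1.319 g → mol O = 1.319 ÷ 15.999 = 0.08242 mol
Divide by the smallest (0.08242 mol): C 2.671, H 2.007, O 1.000
Multiplying each by 3 gives whole numbers: C 8.01, H 6.02, O 3.00
Empirical formula: C8H6O3
Empirical-formula mass = 150.13 g/mol; 150 ÷ 150.13 ≈ 1, so the molecular formula is C8H6O3.

C8H6O3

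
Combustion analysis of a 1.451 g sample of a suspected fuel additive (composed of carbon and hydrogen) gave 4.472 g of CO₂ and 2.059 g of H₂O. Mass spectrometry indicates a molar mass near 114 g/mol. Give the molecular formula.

C8H18

mol C = 4.472 g CO₂ ÷ 44.009 g/mol = 0.10162 mol
mol H = 2 × 2.059 g H₂O ÷ 18.015 g/mol = 0.22859 mol
Divide by the smallest (0.10162 mol): C 1.000, H 2.250
Multiplying each by 4 gives whole numbers: C 4.00, H 9.00
Empirical formula: C4H9
Empirical-formula mass = 57.12 g/mol; 114 ÷ 57.12 ≈ 2, so the molecular formula is C8H18.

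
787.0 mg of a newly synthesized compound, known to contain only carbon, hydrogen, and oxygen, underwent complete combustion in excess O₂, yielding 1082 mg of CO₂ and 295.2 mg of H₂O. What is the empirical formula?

C6H8O7

mol C = 1.082 g CO₂ ÷ 44.009 g/mol = 0.024586 mol
mol H = 2 × 0.2952 g H₂O ÷ 18.015 g/mol = 0.032773 mol
mass O = 0.7870 − (0.29530 + 0.033035) = 0.45866 g → mol O = 0.45866 ÷ 15.999 = 0.028668 mol
Divide by the smallest (0.024586 mol): C 1.000, H 1.333, O 1.166
Multiplying each by 6 gives whole numbers: C 6.00, H 8.00, O 7.00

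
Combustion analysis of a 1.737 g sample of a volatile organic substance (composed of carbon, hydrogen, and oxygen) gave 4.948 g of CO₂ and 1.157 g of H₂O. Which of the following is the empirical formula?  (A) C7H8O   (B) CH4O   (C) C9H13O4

mol C = 4.948 g CO₂ ÷ 44.009 g/mol = 0.11243 mol
mol H = 2 × 1.157 g H₂O ÷ 18.015 g/mol = 0.12845 mol
mass O = 1.737 − (1.3504 + 0.12948) = 0.25711 g → mol O = 0.25711 ÷ 15.999 = 0.016070 mol
Divide by the smallest (0.016070 mol): C 6.996, H 7.993, O 1.000

(A) C7H8O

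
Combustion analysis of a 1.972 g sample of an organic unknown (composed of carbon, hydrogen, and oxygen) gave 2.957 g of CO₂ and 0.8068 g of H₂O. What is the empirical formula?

C3H4O3

mol C = 2.957 g CO₂ ÷ 44.009 g/mol = 0.067191 mol
mol H = 2 × 0.8068 g H₂O ÷ 18.015 g/mol = 0.089570 mol
mass O = 1.972 − (0.80703 + 0.090286) = 1.0747 g → mol O = 1.0747 ÷ 15.999 = 0.067172 mol
Divide by the smallest (0.067172 mol): C 1.000, H 1.333, O 1.000
Multiplying each by 3 gives whole numbers: C 3.00, H 4.00, O 3.00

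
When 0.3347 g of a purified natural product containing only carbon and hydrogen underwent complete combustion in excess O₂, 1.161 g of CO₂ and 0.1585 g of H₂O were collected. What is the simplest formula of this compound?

mol C = 1.161 g CO₂ ÷ 44.009 g/mol = 0.026381 mol
mol H = 2 × 0.1585 g H₂O ÷ 18.015 g/mol = 0.017596 mol
Divide by the smallest (0.017596 mol): C 1.499, H 1.000
Multiplying each by 2 gives whole numbers: C 3.00, H 2.00

C3H2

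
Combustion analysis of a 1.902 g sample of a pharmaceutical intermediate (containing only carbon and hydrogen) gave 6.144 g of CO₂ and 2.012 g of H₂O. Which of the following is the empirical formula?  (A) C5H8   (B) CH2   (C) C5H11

mol C = 6.144 g CO₂ ÷ 44.009 g/mol = 0.13961 mol
mol H = 2 × 2.012 g H₂O ÷ 18.015 g/mol = 0.22337 mol
Divide by the smallest (0.13961 mol): C 1.000, H 1.600
Multiplying each by 5 gives whole numbers: C 5.00, H 8.00

(A) C5H8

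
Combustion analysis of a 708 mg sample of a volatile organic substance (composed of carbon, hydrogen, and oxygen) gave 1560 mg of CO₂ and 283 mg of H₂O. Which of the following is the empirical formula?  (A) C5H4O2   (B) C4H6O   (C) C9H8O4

mol C = 1.56 g CO₂ ÷ 44.009 g/mol = 0.03545 mol
mol H = 2 × 0.283 g H₂O ÷ 18.015 g/mol = 0.03142 mol
mass O = 0.708 − (0.4258 + 0.03167) = 0.2506 g → mol O = 0.2506 ÷ 15.999 = 0.01566 mol
Divide by the smallest (0.01566 mol): C 2.263, H 2.006, O 1.000
Multiplying each by 4 gives whole numbers: C 9.05, H 8.02, O 4.00

(C) C9H8O4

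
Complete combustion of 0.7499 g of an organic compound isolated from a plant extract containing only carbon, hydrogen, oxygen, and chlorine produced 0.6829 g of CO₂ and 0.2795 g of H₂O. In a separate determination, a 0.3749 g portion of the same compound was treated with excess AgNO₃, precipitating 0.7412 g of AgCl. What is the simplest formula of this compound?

C3H6Cl2O2

mol C = 0.6829 g CO₂ ÷ 44.009 g/mol = 0.015517 mol
mol H = 2 × 0.2795 g H₂O ÷ 18.015 g/mol = 0.031030 mol
From the AgCl data: mol Cl per gram of compound = (0.7412 ÷ 143.318) ÷ 0.3749 = 0.013795 mol/g, so in the 0.7499 g combustion sample mol Cl = 0.010345 mol
mass O = 0.7499 − (0.18638 + 0.031278 + 0.36672) = 0.16552 g → mol O = 0.16552 ÷ 15.999 = 0.010346 mol
Divide by the smallest (0.010345 mol): C 1.500, H 3.000, Cl 1.000, O 1.000
Multiplying each by 2 gives whole numbers: C 3.00, H 6.00, Cl 2.00, O 2.00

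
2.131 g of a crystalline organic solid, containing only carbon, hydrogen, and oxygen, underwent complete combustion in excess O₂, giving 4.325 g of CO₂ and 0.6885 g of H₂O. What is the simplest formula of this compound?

C9H7O5

mol C = 4.325 g CO₂ ÷ 44.009 g/mol = 0.098275 mol
mol H = 2 × 0.6885 g H₂O ÷ 18.015 g/mol = 0.076436 mol
mass O = 2.131 − (1.1804 + 0.077048) = 0.87357 g → mol O = 0.87357 ÷ 15.999 = 0.054601 mol
Divide by the smallest (0.054601 mol): C 1.800, H 1.400, O 1.000
Multiplying each by 5 gives whole numbers: C 9.00, H 7.00, O 5.00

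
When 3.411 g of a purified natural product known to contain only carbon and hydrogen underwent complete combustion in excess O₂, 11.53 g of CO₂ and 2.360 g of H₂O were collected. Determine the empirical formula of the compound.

mol C = 11.53 g CO₂ ÷ 44.009 g/mol = 0.26199 mol
mol H = 2 × 2.360 g H₂O ÷ 18.015 g/mol = 0.26200 mol
Divide by the smallest (0.26199 mol): C 1.000, H 1.000

CH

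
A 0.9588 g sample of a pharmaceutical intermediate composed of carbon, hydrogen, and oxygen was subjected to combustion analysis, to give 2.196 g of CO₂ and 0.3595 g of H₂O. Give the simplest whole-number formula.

mol C = 2.196 g CO₂ ÷ 44.009 g/mol = 0.049899 mol
mol H = 2 × 0.3595 g H₂O ÷ 18.015 g/mol = 0.039911 mol
mass O = 0.9588 − (0.59934 + 0.040230) = 0.31923 g → mol O = 0.31923 ÷ 15.999 = 0.019953 mol
Divide by the smallest (0.019953 mol): C 2.501, H 2.000, O 1.000
Multiplying each by 2 gives whole numbers: C 5.00, H 4.00, O 2.00

C5H4O2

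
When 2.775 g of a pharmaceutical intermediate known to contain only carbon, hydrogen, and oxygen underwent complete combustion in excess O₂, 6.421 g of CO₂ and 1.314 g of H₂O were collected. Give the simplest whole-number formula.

mol C = 6.421 g CO₂ ÷ 44.009 g/mol = 0.14590 mol
mol H = 2 × 1.314 g H₂O ÷ 18.015 g/mol = 0.14588 mol
mass O = 2.775 − (1.7524 + 0.14705) = 0.87553 g → mol O = 0.87553 ÷ 15.999 = 0.054724 mol
Divide by the smallest (0.054724 mol): C 2.666, H 2.666, O 1.000
Multiplying each by 3 gives whole numbers: C 8.00, H 8.00, O 3.00

C8H8O3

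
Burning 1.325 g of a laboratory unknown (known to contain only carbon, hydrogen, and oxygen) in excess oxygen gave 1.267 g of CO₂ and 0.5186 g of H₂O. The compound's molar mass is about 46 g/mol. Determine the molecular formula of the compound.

CH2O2

mol C = 1.267 g CO₂ ÷ 44.009 g/mol = 0.028790 mol
mol H = 2 × 0.5186 g H₂O ÷ 18.015 g/mol = 0.057574 mol
mass O = 1.325 − (0.34579 + 0.058035) = 0.92117 g → mol O = 0.92117 ÷ 15.999 = 0.057577 mol
Divide by the smallest (0.028790 mol): C 1.000, H 2.000, O 2.000
Empirical formula: CH2O2
Empirical-formula mass = 46.02 g/mol; 46 ÷ 46.02 ≈ 1, so the molecular formula is CH2O2.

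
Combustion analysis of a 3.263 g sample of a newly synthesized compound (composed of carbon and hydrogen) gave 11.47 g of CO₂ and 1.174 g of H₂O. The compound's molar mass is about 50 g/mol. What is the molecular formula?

C4H2

mol C = 11.47 g CO₂ ÷ 44.009 g/mol = 0.26063 mol
mol H = 2 × 1.174 g H₂O ÷ 18.015 g/mol = 0.13034 mol
Divide by the smallest (0.13034 mol): C 2.000, H 1.000
Empirical formula: C2H
Empirical-formula mass = 25.03 g/mol; 50 ÷ 25.03 ≈ 2, so the molecular formula is C4H2.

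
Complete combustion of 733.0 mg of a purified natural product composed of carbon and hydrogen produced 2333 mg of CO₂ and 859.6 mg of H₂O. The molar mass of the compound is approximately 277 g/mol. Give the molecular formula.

mol C = 2.333 g CO₂ ÷ 44.009 g/mol = 0.053012 mol
mol H = 2 × 0.8596 g H₂O ÷ 18.015 g/mol = 0.095432 mol
Divide by the smallest (0.053012 mol): C 1.000, H 1.800
Multiplying each by 5 gives whole numbers: C 5.00, H 9.00
Empirical formula: C5H9
Empirical-formula mass = 69.13 g/mol; 277 ÷ 69.13 ≈ 4, so the molecular formula is C20H36.

C20H36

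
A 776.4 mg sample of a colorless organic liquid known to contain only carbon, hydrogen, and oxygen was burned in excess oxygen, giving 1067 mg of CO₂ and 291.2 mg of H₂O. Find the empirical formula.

C6H8O7

mol C = 1.067 g CO₂ ÷ 44.009 g/mol = 0.024245 mol
mol H = 2 × 0.2912 g H₂O ÷ 18.015 g/mol = 0.032329 mol
mass O = 0.7764 − (0.29121 + 0.032587) = 0.45261 g → mol O = 0.45261 ÷ 15.999 = 0.028290 mol
Divide by the smallest (0.024245 mol): C 1.000, H 1.333, O 1.167
Multiplying each by 6 gives whole numbers: C 6.00, H 8.00, O 7.00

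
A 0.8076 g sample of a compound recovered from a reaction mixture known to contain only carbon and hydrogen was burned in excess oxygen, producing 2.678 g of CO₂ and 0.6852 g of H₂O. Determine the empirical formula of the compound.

C4H5

mol C = 2.678 g CO₂ ÷ 44.009 g/mol = 0.060851 mol
mol H = 2 × 0.6852 g H₂O ÷ 18.015 g/mol = 0.076070 mol
Divide by the smallest (0.060851 mol): C 1.000, H 1.250
Multiplying each by 4 gives whole numbers: C 4.00, H 5.00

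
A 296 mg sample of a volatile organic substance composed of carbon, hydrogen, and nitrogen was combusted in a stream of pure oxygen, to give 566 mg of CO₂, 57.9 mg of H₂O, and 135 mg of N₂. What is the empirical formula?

C4H2N3

mol C = 0.566 g CO₂ ÷ 44.009 g/mol = 0.01286 mol
mol H = 2 × 0.0579 g H₂O ÷ 18.015 g/mol = 0.006428 mol
mol N = 2 × 0.135 g N₂ ÷ 28.014 g/mol = 0.009638 mol
Divide by the smallest (0.006428 mol): C 2.001, H 1.000, N 1.499
Multiplying each by 2 gives whole numbers: C 4.00, H 2.00, N 3.00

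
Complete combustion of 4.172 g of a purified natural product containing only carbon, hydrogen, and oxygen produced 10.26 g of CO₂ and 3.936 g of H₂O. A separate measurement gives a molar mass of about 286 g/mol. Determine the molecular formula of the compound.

mol C = 10.26 g CO₂ ÷ 44.009 g/mol = 0.23313 mol
mol H = 2 × 3.936 g H₂O ÷ 18.015 g/mol = 0.43697 mol
mass O = 4.172 − (2.8002 + 0.44046) = 0.93136 g → mol O = 0.93136 ÷ 15.999 = 0.058214 mol
Divide by the smallest (0.058214 mol): C 4.005, H 7.506, O 1.000
Multiplying each by 2 gives whole numbers: C 8.01, H 15.01, O 2.00
Empirical formula: C8H15O2
Empirical-formula mass = 143.21 g/mol; 286 ÷ 143.21 ≈ 2, so the molecular formula is C16H30O4.

C16H30O4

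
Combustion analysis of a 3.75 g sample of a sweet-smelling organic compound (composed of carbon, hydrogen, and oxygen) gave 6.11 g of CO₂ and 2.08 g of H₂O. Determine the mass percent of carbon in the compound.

mol C = 6.11 g CO₂ ÷ 44.009 g/mol = 0.1388 mol
mol H = 2 × 2.08 g H₂O ÷ 18.015 g/mol = 0.2309 mol
mass O = 3.75 − (1.668 + 0.2328) = 1.850 g → mol O = 1.850 ÷ 15.999 = 0.1156 mol
mass % C = 1.668 g ÷ 3.75 g × 100%

44.5%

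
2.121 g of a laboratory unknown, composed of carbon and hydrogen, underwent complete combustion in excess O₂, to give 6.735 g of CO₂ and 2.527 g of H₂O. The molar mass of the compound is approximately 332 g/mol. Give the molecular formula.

C24H44

mol C = 6.735 g CO₂ ÷ 44.009 g/mol = 0.15304 mol
mol H = 2 × 2.527 g H₂O ÷ 18.015 g/mol = 0.28054 mol
Divide by the smallest (0.15304 mol): C 1.000, H 1.833
Multiplying each by 6 gives whole numbers: C 6.00, H 11.00
Empirical formula: C6H11
Empirical-formula mass = 83.15 g/mol; 332 ÷ 83.15 ≈ 4, so the molecular formula is C24H44.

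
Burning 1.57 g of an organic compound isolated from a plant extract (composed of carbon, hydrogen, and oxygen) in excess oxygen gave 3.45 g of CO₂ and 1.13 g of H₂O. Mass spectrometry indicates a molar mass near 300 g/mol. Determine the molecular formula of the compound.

mol C = 3.45 g CO₂ ÷ 44.009 g/mol = 0.07839 mol
mol H = 2 × 1.13 g H₂O ÷ 18.015 g/mol = 0.1255 mol
mass O = 1.57 − (0.9416 + 0.1265) = 0.5020 g → mol O = 0.5020 ÷ 15.999 = 0.03137 mol
Divide by the smallest (0.03137 mol): C 2.499, H 3.998, O 1.000
Multiplying each by 2 gives whole numbers: C 5.00, H 8.00, O 2.00
Empirical formula: C5H8O2
Empirical-formula mass = 100.12 g/mol; 300 ÷ 100.12 ≈ 3, so the molecular formula is C15H24O6.

C15H24O6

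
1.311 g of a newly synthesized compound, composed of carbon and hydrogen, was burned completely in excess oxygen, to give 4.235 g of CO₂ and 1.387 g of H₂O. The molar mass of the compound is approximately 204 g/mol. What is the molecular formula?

mol C = 4.235 g CO₂ ÷ 44.009 g/mol = 0.096230 mol
mol H = 2 × 1.387 g H₂O ÷ 18.015 g/mol = 0.15398 mol
Divide by the smallest (0.096230 mol): C 1.000, H 1.600
Multiplying each by 5 gives whole numbers: C 5.00, H 8.00
Empirical formula: C5H8
Empirical-formula mass = 68.12 g/mol; 204 ÷ 68.12 ≈ 3, so the molecular formula is C15H24.

C15H24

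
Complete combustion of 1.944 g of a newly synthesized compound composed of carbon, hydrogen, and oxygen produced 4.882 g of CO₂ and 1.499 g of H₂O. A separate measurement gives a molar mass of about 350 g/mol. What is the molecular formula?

C20H30O5

mol C = 4.882 g CO₂ ÷ 44.009 g/mol = 0.11093 mol
mol H = 2 × 1.499 g H₂O ÷ 18.015 g/mol = 0.16642 mol
mass O = 1.944 − (1.3324 + 0.16775) = 0.44385 g → mol O = 0.44385 ÷ 15.999 = 0.027742 mol
Divide by the smallest (0.027742 mol): C 3.999, H 5.999, O 1.000
Empirical formula: C4H6O
Empirical-formula mass = 70.09 g/mol; 350 ÷ 70.09 ≈ 5, so the molecular formula is C20H30O5.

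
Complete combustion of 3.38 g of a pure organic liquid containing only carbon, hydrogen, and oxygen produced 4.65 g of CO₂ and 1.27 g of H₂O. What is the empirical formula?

mol C = 4.65 g CO₂ ÷ 44.009 g/mol = 0.1057 mol
mol H = 2 × 1.27 g H₂O ÷ 18.015 g/mol = 0.1410 mol
mass O = 3.38 − (1.269 + 0.1421) = 1.969 g → mol O = 1.969 ÷ 15.999 = 0.1231 mol
Divide by the smallest (0.1057 mol): C 1.000, H 1.334, O 1.165
Multiplying each by 6 gives whole numbers: C 6.00, H 8.01, O 6.99

C6H8O7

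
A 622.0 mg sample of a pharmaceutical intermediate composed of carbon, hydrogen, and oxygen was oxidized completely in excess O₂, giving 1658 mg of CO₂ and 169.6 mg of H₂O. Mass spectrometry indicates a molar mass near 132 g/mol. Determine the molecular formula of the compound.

C8H4O2

mol C = 1.658 g CO₂ ÷ 44.009 g/mol = 0.037674 mol
mol H = 2 × 0.1696 g H₂O ÷ 18.015 g/mol = 0.018829 mol
mass O = 0.6220 − (0.45250 + 0.018979) = 0.15052 g → mol O = 0.15052 ÷ 15.999 = 0.0094079 mol
Divide by the smallest (0.0094079 mol): C 4.005, H 2.001, O 1.000
Empirical formula: C4H2O
Empirical-formula mass = 66.06 g/mol; 132 ÷ 66.06 ≈ 2, so the molecular formula is C8H4O2.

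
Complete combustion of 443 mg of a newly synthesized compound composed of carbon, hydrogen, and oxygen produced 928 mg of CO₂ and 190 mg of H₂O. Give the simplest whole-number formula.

C2H2O

mol C = 0.928 g CO₂ ÷ 44.009 g/mol = 0.02109 mol
mol H = 2 × 0.190 g H₂O ÷ 18.015 g/mol = 0.02109 mol
mass O = 0.443 − (0.2533 + 0.02126) = 0.1685 g → mol O = 0.1685 ÷ 15.999 = 0.01053 mol
Divide by the smallest (0.01053 mol): C 2.003, H 2.003, O 1.000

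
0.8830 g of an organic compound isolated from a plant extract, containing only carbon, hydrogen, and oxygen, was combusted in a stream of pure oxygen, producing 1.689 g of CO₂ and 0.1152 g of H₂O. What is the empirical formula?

mol C = 1.689 g CO₂ ÷ 44.009 g/mol = 0.038379 mol
mol H = 2 × 0.1152 g H₂O ÷ 18.015 g/mol = 0.012789 mol
mass O = 0.8830 − (0.46096 + 0.012892) = 0.40914 g → mol O = 0.40914 ÷ 15.999 = 0.025573 mol
Divide by the smallest (0.012789 mol): C 3.001, H 1.000, O 2.000

C3HO2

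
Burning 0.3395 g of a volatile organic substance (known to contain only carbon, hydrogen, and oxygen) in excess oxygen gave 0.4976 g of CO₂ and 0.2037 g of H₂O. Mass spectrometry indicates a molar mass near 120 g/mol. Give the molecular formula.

mol C = 0.4976 g CO₂ ÷ 44.009 g/mol = 0.011307 mol
mol H = 2 × 0.2037 g H₂O ÷ 18.015 g/mol = 0.022614 mol
mass O = 0.3395 − (0.13581 + 0.022795) = 0.18090 g → mol O = 0.18090 ÷ 15.999 = 0.011307 mol
Divide by the smallest (0.011307 mol): C 1.000, H 2.000, O 1.000
Empirical formula: CH2O
Empirical-formula mass = 30.03 g/mol; 120 ÷ 30.03 ≈ 4, so the molecular formula is C4H8O4.

C4H8O4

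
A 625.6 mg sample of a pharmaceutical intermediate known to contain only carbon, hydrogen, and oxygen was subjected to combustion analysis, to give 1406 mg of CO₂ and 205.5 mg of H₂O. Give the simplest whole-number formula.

mol C = 1.406 g CO₂ ÷ 44.009 g/mol = 0.031948 mol
mol H = 2 × 0.2055 g H₂O ÷ 18.015 g/mol = 0.022814 mol
mass O = 0.6256 − (0.38373 + 0.022997) = 0.21888 g → mol O = 0.21888 ÷ 15.999 = 0.013681 mol
Divide by the smallest (0.013681 mol): C 2.335, H 1.668, O 1.000
Multiplying each by 3 gives whole numbers: C 7.01, H 5.00, O 3.00

C7H5O3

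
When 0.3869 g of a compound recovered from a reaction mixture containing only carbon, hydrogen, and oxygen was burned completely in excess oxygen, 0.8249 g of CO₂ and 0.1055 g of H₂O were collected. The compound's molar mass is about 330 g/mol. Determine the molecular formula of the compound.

mol C = 0.8249 g CO₂ ÷ 44.009 g/mol = 0.018744 mol
mol H = 2 × 0.1055 g H₂O ÷ 18.015 g/mol = 0.011712 mol
mass O = 0.3869 − (0.22513 + 0.011806) = 0.14996 g → mol O = 0.14996 ÷ 15.999 = 0.0093731 mol
Divide by the smallest (0.0093731 mol): C 2.000, H 1.250, O 1.000
Multiplying each by 4 gives whole numbers: C 8.00, H 5.00, O 4.00
Empirical formula: C8H5O4
Empirical-formula mass = 165.12 g/mol; 330 ÷ 165.12 ≈ 2, so the molecular formula is C16H10O8.

C16H10O8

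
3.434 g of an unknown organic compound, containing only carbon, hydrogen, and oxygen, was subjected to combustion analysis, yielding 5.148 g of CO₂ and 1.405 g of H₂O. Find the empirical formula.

C3H4O3

mol C = 5.148 g CO₂ ÷ 44.009 g/mol = 0.11698 mol
mol H = 2 × 1.405 g H₂O ÷ 18.015 g/mol = 0.15598 mol
mass O = 3.434 − (1.4050 + 0.15723) = 1.8718 g → mol O = 1.8718 ÷ 15.999 = 0.11699 mol
Divide by the smallest (0.11698 mol): C 1.000, H 1.333, O 1.000
Multiplying each by 3 gives whole numbers: C 3.00, H 4.00, O 3.00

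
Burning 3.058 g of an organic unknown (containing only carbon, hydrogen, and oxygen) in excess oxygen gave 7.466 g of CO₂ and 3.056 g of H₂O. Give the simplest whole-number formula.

C4H8O

mol C = 7.466 g CO₂ ÷ 44.009 g/mol = 0.16965 mol
mol H = 2 × 3.056 g H₂O ÷ 18.015 g/mol = 0.33927 mol
mass O = 3.058 − (2.0376 + 0.34199) = 0.67838 g → mol O = 0.67838 ÷ 15.999 = 0.042401 mol
Divide by the smallest (0.042401 mol): C 4.001, H 8.001, O 1.000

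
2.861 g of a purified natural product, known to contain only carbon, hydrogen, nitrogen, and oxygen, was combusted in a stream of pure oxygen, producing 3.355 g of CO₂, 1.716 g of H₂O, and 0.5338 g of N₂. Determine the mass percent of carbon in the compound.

mol C = 3.355 g CO₂ ÷ 44.009 g/mol = 0.076234 mol
mol H = 2 × 1.716 g H₂O ÷ 18.015 g/mol = 0.19051 mol
mol N = 2 × 0.5338 g N₂ ÷ 28.014 g/mol = 0.038110 mol
mass O = 2.861 − (0.91565 + 0.19203 + 0.53380) = 1.2195 g → mol O = 1.2195 ÷ 15.999 = 0.076225 mol
mass % C = 0.91565 g ÷ 2.861 g × 100%

32.00%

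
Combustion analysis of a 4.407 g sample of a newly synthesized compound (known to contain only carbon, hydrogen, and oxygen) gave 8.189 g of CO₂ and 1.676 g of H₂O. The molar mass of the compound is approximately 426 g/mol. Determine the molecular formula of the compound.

mol C = 8.189 g CO₂ ÷ 44.009 g/mol = 0.18608 mol
mol H = 2 × 1.676 g H₂O ÷ 18.015 g/mol = 0.18607 mol
mass O = 4.407 − (2.2350 + 0.18756) = 1.9845 g → mol O = 1.9845 ÷ 15.999 = 0.12404 mol
Divide by the smallest (0.12404 mol): C 1.500, H 1.500, O 1.000
Multiplying each by 2 gives whole numbers: C 3.00, H 3.00, O 2.00
Empirical formula: C3H3O2
Empirical-formula mass = 71.06 g/mol; 426 ÷ 71.06 ≈ 6, so the molecular formula is C18H18O12.

C18H18O12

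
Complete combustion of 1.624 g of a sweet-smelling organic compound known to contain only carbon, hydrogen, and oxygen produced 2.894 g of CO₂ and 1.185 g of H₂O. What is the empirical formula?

mol C = 2.894 g CO₂ ÷ 44.009 g/mol = 0.065759 mol
mol H = 2 × 1.185 g H₂O ÷ 18.015 g/mol = 0.13156 mol
mass O = 1.624 − (0.78983 + 0.13261) = 0.70156 g → mol O = 0.70156 ÷ 15.999 = 0.043850 mol
Divide by the smallest (0.043850 mol): C 1.500, H 3.000, O 1.000
Multiplying each by 2 gives whole numbers: C 3.00, H 6.00, O 2.00

C3H6O2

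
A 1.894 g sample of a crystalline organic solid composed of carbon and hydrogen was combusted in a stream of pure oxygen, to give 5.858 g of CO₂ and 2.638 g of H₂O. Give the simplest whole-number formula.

C5H11

mol C = 5.858 g CO₂ ÷ 44.009 g/mol = 0.13311 mol
mol H = 2 × 2.638 g H₂O ÷ 18.015 g/mol = 0.29287 mol
Divide by the smallest (0.13311 mol): C 1.000, H 2.200
Multiplying each by 5 gives whole numbers: C 5.00, H 11.00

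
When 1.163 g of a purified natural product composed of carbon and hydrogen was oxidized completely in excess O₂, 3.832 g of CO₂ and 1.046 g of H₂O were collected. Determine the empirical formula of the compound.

C3H4

mol C = 3.832 g CO₂ ÷ 44.009 g/mol = 0.087073 mol
mol H = 2 × 1.046 g H₂O ÷ 18.015 g/mol = 0.11613 mol
Divide by the smallest (0.087073 mol): C 1.000, H 1.334
Multiplying each by 3 gives whole numbers: C 3.00, H 4.00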